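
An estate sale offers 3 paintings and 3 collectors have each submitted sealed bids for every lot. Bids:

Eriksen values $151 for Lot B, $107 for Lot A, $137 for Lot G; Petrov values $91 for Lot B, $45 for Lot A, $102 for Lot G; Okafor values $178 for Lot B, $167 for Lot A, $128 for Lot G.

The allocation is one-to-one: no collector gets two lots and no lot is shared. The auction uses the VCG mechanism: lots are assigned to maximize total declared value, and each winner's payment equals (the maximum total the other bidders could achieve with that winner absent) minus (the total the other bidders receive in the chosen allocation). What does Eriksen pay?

Efficient allocation: Eriksen→Lot B ($151), Petrov→Lot G ($102), Okafor→Lot A ($167); total welfare W = $420.
Eriksen receives Lot B at value $151, so the others get W − 151 = $269.
Without Eriksen: best allocation of the remaining 2 bidders over all 3 lots is Petrov→Lot G ($102), Okafor→Lot B ($178), total $280.
VCG payment = (others' best without Eriksen) − (others' welfare with Eriksen) = 280 − 269 = $11.

Eriksen pays $11.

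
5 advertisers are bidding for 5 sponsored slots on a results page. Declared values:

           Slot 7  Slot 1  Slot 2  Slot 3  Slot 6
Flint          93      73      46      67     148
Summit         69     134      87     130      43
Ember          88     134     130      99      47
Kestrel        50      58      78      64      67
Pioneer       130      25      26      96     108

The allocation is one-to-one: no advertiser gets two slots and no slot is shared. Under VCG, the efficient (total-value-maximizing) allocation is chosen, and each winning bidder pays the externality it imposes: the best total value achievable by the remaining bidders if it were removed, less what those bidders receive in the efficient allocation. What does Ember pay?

Ember pays $4.

Efficient allocation: Flint→Slot 6 ($148), Summit→Slot 3 ($130), Ember→Slot 1 ($134), Kestrel→Slot 2 ($78), Pioneer→Slot 7 ($130); total welfare W = $620.
Ember receives Slot 1 at value $134, so the others get W − 134 = $486.
Without Ember: best allocation of the remaining 4 bidders over all 5 slots is Flint→Slot 6 ($148), Summit→Slot 1 ($134), Kestrel→Slot 2 ($78), Pioneer→Slot 7 ($130), total $490.
VCG payment = (others' best without Ember) − (others' welfare with Ember) = 490 − 486 = $4.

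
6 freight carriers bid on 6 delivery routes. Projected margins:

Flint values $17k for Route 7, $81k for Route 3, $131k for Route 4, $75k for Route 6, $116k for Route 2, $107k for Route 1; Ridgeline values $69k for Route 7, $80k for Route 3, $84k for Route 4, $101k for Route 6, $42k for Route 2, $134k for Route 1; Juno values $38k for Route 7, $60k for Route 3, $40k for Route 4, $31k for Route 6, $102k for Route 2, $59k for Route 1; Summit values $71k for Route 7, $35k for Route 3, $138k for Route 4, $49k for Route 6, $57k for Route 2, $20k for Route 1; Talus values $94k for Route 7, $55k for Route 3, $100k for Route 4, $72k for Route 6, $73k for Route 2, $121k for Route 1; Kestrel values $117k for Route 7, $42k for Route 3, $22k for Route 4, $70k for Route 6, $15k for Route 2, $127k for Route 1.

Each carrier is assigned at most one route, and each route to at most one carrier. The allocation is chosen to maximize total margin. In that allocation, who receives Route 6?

This is the linear assignment problem.
Optimal: Flint→Route 3 ($81k), Ridgeline→Route 6 ($101k), Juno→Route 2 ($102k), Summit→Route 4 ($138k), Talus→Route 1 ($121k), Kestrel→Route 7 ($117k) — total 81+101+102+138+121+117 = $660k.
Max-entry greedy (repeatedly take the single best remaining cell) gives $637k, worse by 23.
Next-best assignment: Flint→Route 2, Ridgeline→Route 6, Juno→Route 3, Summit→Route 4, Talus→Route 1, Kestrel→Route 7 = $653k.
No other one-to-one assignment exceeds $660k.
Ridgeline's own top route is Route 1 ($134k), but forcing Ridgeline→Route 1 and reassigning the rest optimally gives only $644k — worse by 16.

Ridgeline receives Route 6.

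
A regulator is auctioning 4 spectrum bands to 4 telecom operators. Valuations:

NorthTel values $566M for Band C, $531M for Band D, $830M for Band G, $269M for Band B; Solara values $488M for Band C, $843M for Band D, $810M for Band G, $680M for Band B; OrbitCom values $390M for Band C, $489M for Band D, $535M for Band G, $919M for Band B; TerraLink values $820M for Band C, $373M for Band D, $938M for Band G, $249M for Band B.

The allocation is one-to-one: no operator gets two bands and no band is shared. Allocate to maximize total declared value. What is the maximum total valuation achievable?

This is the linear assignment problem.
Optimal: NorthTel→Band G ($830M), Solara→Band D ($843M), OrbitCom→Band B ($919M), TerraLink→Band C ($820M) — total 830+843+919+820 = $3412M.
Max-entry greedy (repeatedly take the single best remaining cell) gives $3266M, worse by 146.
Every other assignment is strictly worse.

Maximum total: $3412M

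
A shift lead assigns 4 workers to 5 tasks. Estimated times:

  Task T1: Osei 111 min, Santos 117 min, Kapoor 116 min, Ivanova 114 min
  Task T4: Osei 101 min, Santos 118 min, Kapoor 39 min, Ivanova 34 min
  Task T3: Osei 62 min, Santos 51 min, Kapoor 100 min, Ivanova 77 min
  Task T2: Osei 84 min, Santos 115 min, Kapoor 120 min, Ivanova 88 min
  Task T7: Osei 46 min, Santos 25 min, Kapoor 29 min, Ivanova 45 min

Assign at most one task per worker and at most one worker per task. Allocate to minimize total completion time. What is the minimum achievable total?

Minimum total: 198 min

This is the linear assignment problem.
Optimal: Osei→Task T2 (84 min), Santos→Task T3 (51 min), Kapoor→Task T7 (29 min), Ivanova→Task T4 (34 min) — total 84+51+29+34 = 198 min.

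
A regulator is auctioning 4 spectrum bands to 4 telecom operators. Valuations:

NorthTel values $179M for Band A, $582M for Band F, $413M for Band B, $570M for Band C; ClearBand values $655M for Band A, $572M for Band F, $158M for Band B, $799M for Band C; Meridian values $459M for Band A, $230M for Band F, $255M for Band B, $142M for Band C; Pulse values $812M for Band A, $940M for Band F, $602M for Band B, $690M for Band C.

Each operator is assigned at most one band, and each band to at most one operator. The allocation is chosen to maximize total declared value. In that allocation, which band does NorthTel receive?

NorthTel receives Band B.

Optimal: NorthTel→Band B ($413M), ClearBand→Band C ($799M), Meridian→Band A ($459M), Pulse→Band F ($940M) — total 413+799+459+940 = $2611M.
Column-greedy (each band in turn goes to its best remaining operator) gives $2448M, worse by 163.
Swapping ClearBand↔Meridian (ClearBand→Band A $655M, Meridian→Band C $142M) loses 461.
Every other assignment is strictly worse.
NorthTel's own top band is Band F ($582M), but forcing NorthTel→Band F and reassigning the rest optimally gives only $2448M — worse by 163.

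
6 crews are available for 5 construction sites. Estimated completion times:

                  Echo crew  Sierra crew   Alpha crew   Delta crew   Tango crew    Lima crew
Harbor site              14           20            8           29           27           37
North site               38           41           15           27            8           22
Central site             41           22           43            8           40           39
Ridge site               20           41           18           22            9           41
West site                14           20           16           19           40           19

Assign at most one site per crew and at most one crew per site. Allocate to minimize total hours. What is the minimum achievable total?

Optimal: Alpha crew→Harbor site (8 hours), Lima crew→North site (22 hours), Delta crew→Central site (8 hours), Tango crew→Ridge site (9 hours), Echo crew→West site (14 hours) — total 8+22+8+9+14 = 61 hours.
Min-entry greedy (repeatedly take the single cheapest remaining cell) gives 79 hours, worse by 18.
Swapping Lima crew↔Delta crew (Lima crew→Central site 39 hours, Delta crew→North site 27 hours) adds 36.
Checked against all permutations: 61 hours is optimal.

Minimum total: 61 hours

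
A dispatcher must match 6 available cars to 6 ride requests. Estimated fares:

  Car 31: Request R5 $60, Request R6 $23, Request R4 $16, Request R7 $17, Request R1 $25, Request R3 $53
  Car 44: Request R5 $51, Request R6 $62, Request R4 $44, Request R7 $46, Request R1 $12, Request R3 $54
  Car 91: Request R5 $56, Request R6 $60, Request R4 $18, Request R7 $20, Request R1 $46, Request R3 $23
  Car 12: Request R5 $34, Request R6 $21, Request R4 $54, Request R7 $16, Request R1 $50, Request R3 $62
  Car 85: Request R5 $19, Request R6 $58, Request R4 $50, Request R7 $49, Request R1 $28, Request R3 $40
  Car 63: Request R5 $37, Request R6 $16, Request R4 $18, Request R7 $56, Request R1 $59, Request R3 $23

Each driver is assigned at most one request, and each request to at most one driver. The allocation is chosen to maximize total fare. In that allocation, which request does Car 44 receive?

Optimal: Car 31→Request R5 ($60), Car 44→Request R7 ($46), Car 91→Request R6 ($60), Car 12→Request R3 ($62), Car 85→Request R4 ($50), Car 63→Request R1 ($59) — total 60+46+60+62+50+59 = $337.
Max-entry greedy (repeatedly take the single best remaining cell) gives $313, worse by 24.
Next-best assignment: Car 31→Request R5, Car 44→Request R6, Car 91→Request R1, Car 12→Request R3, Car 85→Request R4, Car 63→Request R7 = $336.
Car 44's own top request is Request R6 ($62), but forcing Car 44→Request R6 and reassigning the rest optimally gives only $336 — worse by 1.

Car 44 receives Request R7.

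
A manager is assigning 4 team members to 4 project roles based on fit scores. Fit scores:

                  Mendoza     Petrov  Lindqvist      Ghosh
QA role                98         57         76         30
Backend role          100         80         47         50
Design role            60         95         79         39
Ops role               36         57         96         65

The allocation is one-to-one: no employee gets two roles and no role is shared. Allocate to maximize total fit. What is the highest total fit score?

Optimal: Mendoza→QA role (98 pts), Petrov→Design role (95 pts), Lindqvist→Ops role (96 pts), Ghosh→Backend role (50 pts) — total 98+95+96+50 = 339 pts.
Column-greedy (each role in turn goes to its best remaining employee) gives 322 pts, worse by 17.
Next-best assignment: Mendoza→Backend role, Petrov→Design role, Lindqvist→QA role, Ghosh→Ops role = 336 pts.
Checked against all permutations: 339 pts is optimal.

Maximum total: 339 pts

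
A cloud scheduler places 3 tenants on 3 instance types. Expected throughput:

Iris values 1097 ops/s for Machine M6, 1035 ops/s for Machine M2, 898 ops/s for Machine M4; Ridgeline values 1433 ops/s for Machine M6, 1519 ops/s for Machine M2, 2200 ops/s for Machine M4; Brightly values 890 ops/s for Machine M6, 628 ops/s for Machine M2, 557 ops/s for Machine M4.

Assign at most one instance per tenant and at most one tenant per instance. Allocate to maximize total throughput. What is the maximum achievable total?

Maximum total: 4125 ops/s

Treat this as an assignment problem: match each tenant to one instance.
Optimal: Iris→Machine M2 (1035 ops/s), Ridgeline→Machine M4 (2200 ops/s), Brightly→Machine M6 (890 ops/s) — total 1035+2200+890 = 4125 ops/s.
Swapping Iris↔Brightly (Iris→Machine M6 1097 ops/s, Brightly→Machine M2 628 ops/s) loses 200.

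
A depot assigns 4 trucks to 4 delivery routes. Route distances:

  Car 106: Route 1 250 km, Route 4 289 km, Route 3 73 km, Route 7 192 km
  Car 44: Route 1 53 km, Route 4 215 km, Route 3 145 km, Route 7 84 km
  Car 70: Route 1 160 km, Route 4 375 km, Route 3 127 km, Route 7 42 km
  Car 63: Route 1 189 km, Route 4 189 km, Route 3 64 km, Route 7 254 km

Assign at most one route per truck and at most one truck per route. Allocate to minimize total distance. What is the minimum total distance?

Optimal: Car 106→Route 3 (73 km), Car 44→Route 1 (53 km), Car 70→Route 7 (42 km), Car 63→Route 4 (189 km) — total 73+53+42+189 = 357 km.
Min-entry greedy (repeatedly take the single cheapest remaining cell) gives 448 km, worse by 91.
Next-best assignment: Car 106→Route 4, Car 44→Route 1, Car 70→Route 7, Car 63→Route 3 = 448 km.
No other one-to-one assignment undercuts 357 km.

Min total: 357 km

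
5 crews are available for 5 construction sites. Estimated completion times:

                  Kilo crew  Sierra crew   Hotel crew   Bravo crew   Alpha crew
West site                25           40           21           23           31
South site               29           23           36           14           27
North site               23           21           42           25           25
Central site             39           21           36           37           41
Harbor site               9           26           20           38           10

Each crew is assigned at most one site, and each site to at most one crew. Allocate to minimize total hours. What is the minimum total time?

Minimum total: 89 hours

Optimal: Kilo crew→North site (23 hours), Sierra crew→Central site (21 hours), Hotel crew→West site (21 hours), Bravo crew→South site (14 hours), Alpha crew→Harbor site (10 hours) — total 23+21+21+14+10 = 89 hours.
Min-entry greedy (repeatedly take the single cheapest remaining cell) gives 106 hours, worse by 17.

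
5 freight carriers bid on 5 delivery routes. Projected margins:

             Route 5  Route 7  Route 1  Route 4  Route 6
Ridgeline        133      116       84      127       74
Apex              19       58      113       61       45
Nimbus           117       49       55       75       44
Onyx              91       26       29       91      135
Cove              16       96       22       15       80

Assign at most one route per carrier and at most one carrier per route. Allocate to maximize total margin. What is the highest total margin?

Maximum total: $588k

Optimal: Ridgeline→Route 4 ($127k), Apex→Route 1 ($113k), Nimbus→Route 5 ($117k), Onyx→Route 6 ($135k), Cove→Route 7 ($96k) — total 127+113+117+135+96 = $588k.
Column-greedy (each route in turn goes to its best remaining carrier) gives $477k, worse by 111.
Every other assignment is strictly worse.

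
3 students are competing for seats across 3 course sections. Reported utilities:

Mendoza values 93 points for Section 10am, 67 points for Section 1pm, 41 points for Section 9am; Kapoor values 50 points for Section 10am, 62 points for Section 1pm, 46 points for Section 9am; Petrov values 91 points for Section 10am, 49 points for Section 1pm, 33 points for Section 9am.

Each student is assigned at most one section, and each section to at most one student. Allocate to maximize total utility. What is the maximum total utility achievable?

Optimal: Mendoza→Section 1pm (67 points), Kapoor→Section 9am (46 points), Petrov→Section 10am (91 points) — total 67+46+91 = 204 points.
Column-greedy (each section in turn goes to its best remaining student) gives 188 points, worse by 16.

Max total: 204 points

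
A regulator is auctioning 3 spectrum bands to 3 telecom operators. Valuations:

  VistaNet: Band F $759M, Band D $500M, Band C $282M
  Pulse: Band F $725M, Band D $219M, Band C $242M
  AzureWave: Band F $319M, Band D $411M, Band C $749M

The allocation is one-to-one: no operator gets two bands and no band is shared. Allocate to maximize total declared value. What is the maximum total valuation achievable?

Optimal: VistaNet→Band D ($500M), Pulse→Band F ($725M), AzureWave→Band C ($749M) — total 500+725+749 = $1974M.

Maximum total: $1974M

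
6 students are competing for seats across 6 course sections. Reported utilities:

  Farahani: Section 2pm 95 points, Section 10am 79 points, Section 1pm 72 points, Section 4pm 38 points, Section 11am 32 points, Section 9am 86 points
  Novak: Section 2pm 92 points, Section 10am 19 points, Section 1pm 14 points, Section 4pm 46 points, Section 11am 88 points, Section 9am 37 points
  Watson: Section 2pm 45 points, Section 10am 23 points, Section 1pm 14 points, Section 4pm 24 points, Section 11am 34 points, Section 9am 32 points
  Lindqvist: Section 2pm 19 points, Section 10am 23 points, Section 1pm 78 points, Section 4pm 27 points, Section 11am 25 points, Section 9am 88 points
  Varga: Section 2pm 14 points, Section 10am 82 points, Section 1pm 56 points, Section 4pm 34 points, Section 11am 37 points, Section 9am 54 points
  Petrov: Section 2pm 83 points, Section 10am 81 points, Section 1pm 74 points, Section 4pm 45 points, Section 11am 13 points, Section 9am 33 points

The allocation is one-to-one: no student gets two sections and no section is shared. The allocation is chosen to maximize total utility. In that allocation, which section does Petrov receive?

Petrov receives Section 1pm.

Optimal: Farahani→Section 2pm (95 points), Novak→Section 11am (88 points), Watson→Section 4pm (24 points), Lindqvist→Section 9am (88 points), Varga→Section 10am (82 points), Petrov→Section 1pm (74 points) — total 95+88+24+88+82+74 = 451 points.
Row-greedy (each student in turn takes its best remaining section) gives 420 points, worse by 31.
Petrov's own top section is Section 2pm (83 points), but forcing Petrov→Section 2pm and reassigning the rest optimally gives only 441 points — worse by 10.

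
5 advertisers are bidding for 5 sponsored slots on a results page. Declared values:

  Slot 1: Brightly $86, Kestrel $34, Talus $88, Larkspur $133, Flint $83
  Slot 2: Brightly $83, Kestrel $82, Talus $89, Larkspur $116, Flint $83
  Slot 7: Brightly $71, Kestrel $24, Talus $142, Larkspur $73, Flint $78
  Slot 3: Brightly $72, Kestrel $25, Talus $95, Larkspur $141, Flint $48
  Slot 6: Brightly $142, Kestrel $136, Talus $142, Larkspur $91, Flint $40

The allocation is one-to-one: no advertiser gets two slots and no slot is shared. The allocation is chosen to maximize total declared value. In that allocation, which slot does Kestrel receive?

This is a one-to-one assignment (maximum-weight bipartite matching).
Optimal: Brightly→Slot 6 ($142), Kestrel→Slot 2 ($82), Talus→Slot 7 ($142), Larkspur→Slot 3 ($141), Flint→Slot 1 ($83) — total 142+82+142+141+83 = $590.
Column-greedy (each slot in turn goes to its best remaining advertiser) gives $508, worse by 82.
Every other assignment is strictly worse.
Kestrel's own top slot is Slot 6 ($136), but forcing Kestrel→Slot 6 and reassigning the rest optimally gives only $588 — worse by 2.

Kestrel receives Slot 2.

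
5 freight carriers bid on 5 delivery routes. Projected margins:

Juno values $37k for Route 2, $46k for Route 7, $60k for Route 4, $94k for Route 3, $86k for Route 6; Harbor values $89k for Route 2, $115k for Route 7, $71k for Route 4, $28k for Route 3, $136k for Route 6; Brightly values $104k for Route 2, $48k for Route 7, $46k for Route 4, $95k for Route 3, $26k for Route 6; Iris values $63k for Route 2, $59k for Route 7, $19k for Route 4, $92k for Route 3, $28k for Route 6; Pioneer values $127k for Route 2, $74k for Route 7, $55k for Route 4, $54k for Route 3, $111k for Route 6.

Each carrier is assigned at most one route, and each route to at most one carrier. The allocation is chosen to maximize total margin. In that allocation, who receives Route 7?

Optimal: Juno→Route 4 ($60k), Harbor→Route 7 ($115k), Brightly→Route 2 ($104k), Iris→Route 3 ($92k), Pioneer→Route 6 ($111k) — total 60+115+104+92+111 = $482k.
Column-greedy (each route in turn goes to its best remaining carrier) gives $425k, worse by 57.
Next-best assignment: Juno→Route 4, Harbor→Route 6, Brightly→Route 3, Iris→Route 7, Pioneer→Route 2 = $477k.
No other one-to-one assignment exceeds $482k.
Harbor's own top route is Route 6 ($136k), but forcing Harbor→Route 6 and reassigning the rest optimally gives only $477k — worse by 5.

Harbor receives Route 7.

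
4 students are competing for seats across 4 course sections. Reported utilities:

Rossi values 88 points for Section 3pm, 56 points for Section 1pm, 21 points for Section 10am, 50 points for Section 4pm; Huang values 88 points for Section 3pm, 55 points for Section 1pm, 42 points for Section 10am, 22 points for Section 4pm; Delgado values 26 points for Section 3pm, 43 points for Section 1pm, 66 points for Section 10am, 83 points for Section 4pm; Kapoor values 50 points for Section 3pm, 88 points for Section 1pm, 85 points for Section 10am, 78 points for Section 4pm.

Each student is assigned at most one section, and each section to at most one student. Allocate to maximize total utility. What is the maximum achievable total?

This is the linear assignment problem.
Optimal: Rossi→Section 1pm (56 points), Huang→Section 3pm (88 points), Delgado→Section 4pm (83 points), Kapoor→Section 10am (85 points) — total 56+88+83+85 = 312 points.
Max-entry greedy (repeatedly take the single best remaining cell) gives 301 points, worse by 11.
Next-best assignment: Rossi→Section 3pm, Huang→Section 1pm, Delgado→Section 4pm, Kapoor→Section 10am = 311 points.
Swapping Kapoor↔Huang (Kapoor→Section 3pm 50 points, Huang→Section 10am 42 points) loses 81.
No other one-to-one assignment exceeds 312 points.

Maximum total: 312 points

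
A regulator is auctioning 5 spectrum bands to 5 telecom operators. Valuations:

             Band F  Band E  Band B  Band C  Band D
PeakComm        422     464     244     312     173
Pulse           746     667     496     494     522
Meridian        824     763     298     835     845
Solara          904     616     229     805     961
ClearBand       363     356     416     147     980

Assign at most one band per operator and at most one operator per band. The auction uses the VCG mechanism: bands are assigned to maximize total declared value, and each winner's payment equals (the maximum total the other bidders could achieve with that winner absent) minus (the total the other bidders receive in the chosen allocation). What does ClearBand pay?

Efficient allocation: PeakComm→Band E ($464M), Pulse→Band B ($496M), Meridian→Band C ($835M), Solara→Band F ($904M), ClearBand→Band D ($980M); total welfare W = $3679M.
ClearBand receives Band D at value $980M, so the others get W − 980 = $2699M.
Without ClearBand: best allocation of the remaining 4 bidders over all 5 bands is PeakComm→Band E ($464M), Pulse→Band F ($746M), Meridian→Band C ($835M), Solara→Band D ($961M), total $3006M.
VCG payment = (others' best without ClearBand) − (others' welfare with ClearBand) = 3006 − 2699 = $307M.

ClearBand pays $307M.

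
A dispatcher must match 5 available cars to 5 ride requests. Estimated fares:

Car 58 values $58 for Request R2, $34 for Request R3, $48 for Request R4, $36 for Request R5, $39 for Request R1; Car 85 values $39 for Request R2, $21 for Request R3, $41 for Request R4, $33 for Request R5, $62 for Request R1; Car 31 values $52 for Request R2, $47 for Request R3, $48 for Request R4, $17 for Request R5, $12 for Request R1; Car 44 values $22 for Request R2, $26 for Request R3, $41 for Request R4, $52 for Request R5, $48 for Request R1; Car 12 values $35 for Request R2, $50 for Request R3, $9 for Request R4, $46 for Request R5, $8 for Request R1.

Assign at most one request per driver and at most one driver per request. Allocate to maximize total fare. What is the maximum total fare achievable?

Maximum total: $270

Optimal: Car 58→Request R2 ($58), Car 85→Request R1 ($62), Car 31→Request R4 ($48), Car 44→Request R5 ($52), Car 12→Request R3 ($50) — total 58+62+48+52+50 = $270.
Swapping Car 12↔Car 85 (Car 12→Request R1 $8, Car 85→Request R3 $21) loses 83.
No other one-to-one assignment exceeds $270.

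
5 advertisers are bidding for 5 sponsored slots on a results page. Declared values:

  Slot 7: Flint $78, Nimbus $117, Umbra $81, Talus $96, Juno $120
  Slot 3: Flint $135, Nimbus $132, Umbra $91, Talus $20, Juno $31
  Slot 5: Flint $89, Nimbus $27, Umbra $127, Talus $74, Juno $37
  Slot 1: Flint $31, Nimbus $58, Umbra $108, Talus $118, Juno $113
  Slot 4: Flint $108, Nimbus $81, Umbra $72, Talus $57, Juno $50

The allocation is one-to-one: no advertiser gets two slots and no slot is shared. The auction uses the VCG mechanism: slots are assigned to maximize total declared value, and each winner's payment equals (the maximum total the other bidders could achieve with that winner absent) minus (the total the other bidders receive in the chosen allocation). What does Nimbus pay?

Efficient allocation: Flint→Slot 4 ($108), Nimbus→Slot 3 ($132), Umbra→Slot 5 ($127), Talus→Slot 1 ($118), Juno→Slot 7 ($120); total welfare W = $605.
Nimbus receives Slot 3 at value $132, so the others get W − 132 = $473.
Without Nimbus: best allocation of the remaining 4 bidders over all 5 slots is Flint→Slot 3 ($135), Umbra→Slot 5 ($127), Talus→Slot 1 ($118), Juno→Slot 7 ($120), total $500.
VCG payment = (others' best without Nimbus) − (others' welfare with Nimbus) = 500 − 473 = $27.

Nimbus pays $27.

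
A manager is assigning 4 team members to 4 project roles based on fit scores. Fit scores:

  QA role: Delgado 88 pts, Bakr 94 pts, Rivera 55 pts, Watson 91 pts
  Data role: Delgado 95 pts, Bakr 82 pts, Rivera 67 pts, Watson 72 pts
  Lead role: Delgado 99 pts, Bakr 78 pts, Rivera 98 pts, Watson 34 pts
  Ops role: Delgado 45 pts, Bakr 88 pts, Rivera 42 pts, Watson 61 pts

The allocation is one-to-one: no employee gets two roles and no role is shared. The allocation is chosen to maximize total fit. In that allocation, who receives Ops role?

Optimal: Delgado→Data role (95 pts), Bakr→Ops role (88 pts), Rivera→Lead role (98 pts), Watson→QA role (91 pts) — total 95+88+98+91 = 372 pts.
Row-greedy (each employee in turn takes its best remaining role) gives 321 pts, worse by 51.
Next-best assignment: Delgado→Data role, Bakr→QA role, Rivera→Lead role, Watson→Ops role = 348 pts.
Checked against all permutations: 372 pts is optimal.
Bakr's own top role is QA role (94 pts), but forcing Bakr→QA role and reassigning the rest optimally gives only 348 pts — worse by 24.

Bakr receives Ops role.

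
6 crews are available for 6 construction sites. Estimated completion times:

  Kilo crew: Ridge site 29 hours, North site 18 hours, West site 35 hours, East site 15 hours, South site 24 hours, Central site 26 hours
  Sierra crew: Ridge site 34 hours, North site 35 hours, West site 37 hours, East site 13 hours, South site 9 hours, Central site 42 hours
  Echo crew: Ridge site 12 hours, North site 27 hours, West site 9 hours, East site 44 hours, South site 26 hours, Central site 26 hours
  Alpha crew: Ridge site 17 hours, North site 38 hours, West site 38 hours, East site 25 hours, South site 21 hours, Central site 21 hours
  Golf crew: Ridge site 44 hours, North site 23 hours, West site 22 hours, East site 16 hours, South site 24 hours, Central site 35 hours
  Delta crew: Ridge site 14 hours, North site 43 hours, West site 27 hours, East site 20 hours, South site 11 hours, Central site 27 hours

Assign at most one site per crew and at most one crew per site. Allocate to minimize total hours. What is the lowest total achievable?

Min total: 87 hours

This is a one-to-one assignment (minimum-cost bipartite matching).
Optimal: Kilo crew→North site (18 hours), Sierra crew→South site (9 hours), Echo crew→West site (9 hours), Alpha crew→Central site (21 hours), Golf crew→East site (16 hours), Delta crew→Ridge site (14 hours) — total 18+9+9+21+16+14 = 87 hours.
Checked against all permutations: 87 hours is optimal.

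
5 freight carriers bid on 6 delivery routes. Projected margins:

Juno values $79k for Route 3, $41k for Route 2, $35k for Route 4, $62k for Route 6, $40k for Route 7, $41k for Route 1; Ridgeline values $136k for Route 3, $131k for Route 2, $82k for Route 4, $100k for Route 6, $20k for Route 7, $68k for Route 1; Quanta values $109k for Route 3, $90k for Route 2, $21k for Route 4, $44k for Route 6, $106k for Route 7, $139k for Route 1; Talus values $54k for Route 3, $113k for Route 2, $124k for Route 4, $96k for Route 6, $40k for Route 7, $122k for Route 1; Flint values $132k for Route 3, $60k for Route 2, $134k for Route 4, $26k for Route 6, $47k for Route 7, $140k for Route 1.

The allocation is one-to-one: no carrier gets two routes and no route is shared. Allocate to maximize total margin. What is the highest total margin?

Optimal: Juno→Route 6 ($62k), Ridgeline→Route 2 ($131k), Quanta→Route 1 ($139k), Talus→Route 4 ($124k), Flint→Route 3 ($132k) — total 62+131+139+124+132 = $588k.
Row-greedy (each carrier in turn takes its best remaining route) gives $520k, worse by 68.
Next-best assignment: Juno→Route 6, Ridgeline→Route 3, Quanta→Route 1, Talus→Route 2, Flint→Route 4 = $584k.
Checked against all permutations: $588k is optimal.

Maximum total: $588k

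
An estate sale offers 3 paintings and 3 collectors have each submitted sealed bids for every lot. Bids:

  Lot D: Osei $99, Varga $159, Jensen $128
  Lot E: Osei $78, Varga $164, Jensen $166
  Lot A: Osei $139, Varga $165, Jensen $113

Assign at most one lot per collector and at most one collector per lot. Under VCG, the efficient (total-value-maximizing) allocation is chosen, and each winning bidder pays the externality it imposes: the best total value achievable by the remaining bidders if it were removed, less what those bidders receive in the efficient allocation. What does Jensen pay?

Jensen pays $5.

Efficient allocation: Osei→Lot A ($139), Varga→Lot D ($159), Jensen→Lot E ($166); total welfare W = $464.
Jensen receives Lot E at value $166, so the others get W − 166 = $298.
Without Jensen: best allocation of the remaining 2 bidders over all 3 lots is Osei→Lot A ($139), Varga→Lot E ($164), total $303.
VCG payment = (others' best without Jensen) − (others' welfare with Jensen) = 303 − 298 = $5.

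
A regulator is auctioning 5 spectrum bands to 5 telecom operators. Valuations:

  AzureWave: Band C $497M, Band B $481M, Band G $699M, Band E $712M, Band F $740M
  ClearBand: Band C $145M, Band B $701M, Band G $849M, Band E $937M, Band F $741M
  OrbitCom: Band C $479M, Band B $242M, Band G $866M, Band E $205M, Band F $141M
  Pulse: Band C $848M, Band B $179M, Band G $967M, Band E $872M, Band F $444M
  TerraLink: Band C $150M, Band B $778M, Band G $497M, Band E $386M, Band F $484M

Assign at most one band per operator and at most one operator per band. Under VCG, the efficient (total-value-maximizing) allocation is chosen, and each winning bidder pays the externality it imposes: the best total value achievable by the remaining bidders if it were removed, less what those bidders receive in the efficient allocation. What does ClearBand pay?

ClearBand pays $24M.

Efficient allocation: AzureWave→Band F ($740M), ClearBand→Band E ($937M), OrbitCom→Band G ($866M), Pulse→Band C ($848M), TerraLink→Band B ($778M); total welfare W = $4169M.
ClearBand receives Band E at value $937M, so the others get W − 937 = $3232M.
Without ClearBand: best allocation of the remaining 4 bidders over all 5 bands is AzureWave→Band F ($740M), OrbitCom→Band G ($866M), Pulse→Band E ($872M), TerraLink→Band B ($778M), total $3256M.
VCG payment = (others' best without ClearBand) − (others' welfare with ClearBand) = 3256 − 3232 = $24M.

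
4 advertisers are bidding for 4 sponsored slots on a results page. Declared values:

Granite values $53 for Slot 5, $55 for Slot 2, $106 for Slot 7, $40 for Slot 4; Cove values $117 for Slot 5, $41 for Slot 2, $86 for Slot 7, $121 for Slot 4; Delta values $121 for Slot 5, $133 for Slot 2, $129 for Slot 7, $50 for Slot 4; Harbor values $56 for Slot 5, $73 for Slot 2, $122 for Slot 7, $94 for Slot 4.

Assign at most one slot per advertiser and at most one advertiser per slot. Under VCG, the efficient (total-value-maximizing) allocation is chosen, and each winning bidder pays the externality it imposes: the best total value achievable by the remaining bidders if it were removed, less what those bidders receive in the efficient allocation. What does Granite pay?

Granite pays $32.

Efficient allocation: Granite→Slot 7 ($106), Cove→Slot 5 ($117), Delta→Slot 2 ($133), Harbor→Slot 4 ($94); total welfare W = $450.
Granite receives Slot 7 at value $106, so the others get W − 106 = $344.
Without Granite: best allocation of the remaining 3 bidders over all 4 slots is Cove→Slot 4 ($121), Delta→Slot 2 ($133), Harbor→Slot 7 ($122), total $376.
VCG payment = (others' best without Granite) − (others' welfare with Granite) = 376 − 344 = $32.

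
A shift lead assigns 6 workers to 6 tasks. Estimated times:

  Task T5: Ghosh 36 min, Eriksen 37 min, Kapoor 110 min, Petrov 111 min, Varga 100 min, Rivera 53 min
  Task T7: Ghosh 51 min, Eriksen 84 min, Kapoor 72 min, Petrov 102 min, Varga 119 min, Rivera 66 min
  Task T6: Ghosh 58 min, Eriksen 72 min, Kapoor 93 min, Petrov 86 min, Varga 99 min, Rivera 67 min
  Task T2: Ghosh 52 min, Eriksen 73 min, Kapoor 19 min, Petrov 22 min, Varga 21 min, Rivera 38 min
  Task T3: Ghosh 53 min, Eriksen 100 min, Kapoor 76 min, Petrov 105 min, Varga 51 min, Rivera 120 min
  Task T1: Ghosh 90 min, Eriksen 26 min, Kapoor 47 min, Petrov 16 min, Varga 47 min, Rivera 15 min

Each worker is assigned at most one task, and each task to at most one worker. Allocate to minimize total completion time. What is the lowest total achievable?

Min total: 241 min

Optimal: Ghosh→Task T7 (51 min), Eriksen→Task T5 (37 min), Kapoor→Task T2 (19 min), Petrov→Task T1 (16 min), Varga→Task T3 (51 min), Rivera→Task T6 (67 min) — total 51+37+19+16+51+67 = 241 min.
Min-entry greedy (repeatedly take the single cheapest remaining cell) gives 295 min, worse by 54.
No other one-to-one assignment undercuts 241 min.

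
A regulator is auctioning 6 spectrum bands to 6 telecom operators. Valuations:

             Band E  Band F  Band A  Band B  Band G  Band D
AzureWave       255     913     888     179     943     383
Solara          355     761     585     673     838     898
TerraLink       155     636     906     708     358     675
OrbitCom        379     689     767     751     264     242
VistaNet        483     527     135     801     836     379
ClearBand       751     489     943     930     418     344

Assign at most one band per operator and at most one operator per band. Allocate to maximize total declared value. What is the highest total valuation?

This is the linear assignment problem.
Optimal: AzureWave→Band F ($913M), Solara→Band D ($898M), TerraLink→Band A ($906M), OrbitCom→Band B ($751M), VistaNet→Band G ($836M), ClearBand→Band E ($751M) — total 913+898+906+751+836+751 = $5055M.
Column-greedy (each band in turn goes to its best remaining operator) gives $4451M, worse by 604.
Next-best assignment: AzureWave→Band G, Solara→Band D, TerraLink→Band A, OrbitCom→Band F, VistaNet→Band B, ClearBand→Band E = $4988M.

Maximum total: $5055M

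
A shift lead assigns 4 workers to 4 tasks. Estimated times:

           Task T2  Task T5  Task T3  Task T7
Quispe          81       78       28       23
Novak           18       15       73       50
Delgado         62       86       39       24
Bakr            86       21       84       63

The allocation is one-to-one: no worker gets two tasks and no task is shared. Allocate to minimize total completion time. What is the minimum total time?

Optimal: Quispe→Task T3 (28 min), Novak→Task T2 (18 min), Delgado→Task T7 (24 min), Bakr→Task T5 (21 min) — total 28+18+24+21 = 91 min.
Next-best assignment: Quispe→Task T7, Novak→Task T2, Delgado→Task T3, Bakr→Task T5 = 101 min.

Minimum total: 91 min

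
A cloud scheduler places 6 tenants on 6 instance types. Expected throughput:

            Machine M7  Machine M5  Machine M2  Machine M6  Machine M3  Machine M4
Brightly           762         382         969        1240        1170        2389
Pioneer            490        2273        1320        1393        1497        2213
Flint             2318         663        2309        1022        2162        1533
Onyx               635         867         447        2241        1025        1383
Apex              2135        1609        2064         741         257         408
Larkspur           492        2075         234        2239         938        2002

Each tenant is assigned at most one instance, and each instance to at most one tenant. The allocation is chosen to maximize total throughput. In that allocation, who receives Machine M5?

Optimal: Brightly→Machine M4 (2389 ops/s), Pioneer→Machine M3 (1497 ops/s), Flint→Machine M2 (2309 ops/s), Onyx→Machine M6 (2241 ops/s), Apex→Machine M7 (2135 ops/s), Larkspur→Machine M5 (2075 ops/s) — total 2389+1497+2309+2241+2135+2075 = 12646 ops/s.
Max-entry greedy (repeatedly take the single best remaining cell) gives 12223 ops/s, worse by 423.
Larkspur's own top instance is Machine M6 (2239 ops/s), but forcing Larkspur→Machine M6 and reassigning the rest optimally gives only 12370 ops/s — worse by 276.

Larkspur receives Machine M5.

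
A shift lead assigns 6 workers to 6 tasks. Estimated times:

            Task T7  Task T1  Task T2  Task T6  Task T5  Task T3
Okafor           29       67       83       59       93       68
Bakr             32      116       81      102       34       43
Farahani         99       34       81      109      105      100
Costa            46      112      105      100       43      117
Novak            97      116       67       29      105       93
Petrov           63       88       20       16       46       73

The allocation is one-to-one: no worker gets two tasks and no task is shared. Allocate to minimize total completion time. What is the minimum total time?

Optimal: Okafor→Task T7 (29 min), Bakr→Task T3 (43 min), Farahani→Task T1 (34 min), Costa→Task T5 (43 min), Novak→Task T6 (29 min), Petrov→Task T2 (20 min) — total 29+43+34+43+29+20 = 198 min.
Min-entry greedy (repeatedly take the single cheapest remaining cell) gives 297 min, worse by 99.
Swapping Novak↔Farahani (Novak→Task T1 116 min, Farahani→Task T6 109 min) adds 162.
Checked against all permutations: 198 min is optimal.

Min total: 198 min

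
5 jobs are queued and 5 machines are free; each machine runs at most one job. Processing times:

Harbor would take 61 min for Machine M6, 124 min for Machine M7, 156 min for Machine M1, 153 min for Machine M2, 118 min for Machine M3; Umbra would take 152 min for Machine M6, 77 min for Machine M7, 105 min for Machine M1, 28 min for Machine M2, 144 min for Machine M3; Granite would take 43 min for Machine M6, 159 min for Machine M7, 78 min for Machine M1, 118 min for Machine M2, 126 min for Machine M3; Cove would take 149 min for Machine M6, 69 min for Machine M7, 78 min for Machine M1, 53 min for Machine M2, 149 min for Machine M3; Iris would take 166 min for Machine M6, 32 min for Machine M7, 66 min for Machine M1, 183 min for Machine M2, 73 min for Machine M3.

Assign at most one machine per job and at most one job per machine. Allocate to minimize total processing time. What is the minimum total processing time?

Optimal: Harbor→Machine M3 (118 min), Umbra→Machine M2 (28 min), Granite→Machine M6 (43 min), Cove→Machine M1 (78 min), Iris→Machine M7 (32 min) — total 118+28+43+78+32 = 299 min.
Next-best assignment: Harbor→Machine M6, Umbra→Machine M2, Granite→Machine M1, Cove→Machine M7, Iris→Machine M3 = 309 min.
Checked against all permutations: 299 min is optimal.

Min total: 299 min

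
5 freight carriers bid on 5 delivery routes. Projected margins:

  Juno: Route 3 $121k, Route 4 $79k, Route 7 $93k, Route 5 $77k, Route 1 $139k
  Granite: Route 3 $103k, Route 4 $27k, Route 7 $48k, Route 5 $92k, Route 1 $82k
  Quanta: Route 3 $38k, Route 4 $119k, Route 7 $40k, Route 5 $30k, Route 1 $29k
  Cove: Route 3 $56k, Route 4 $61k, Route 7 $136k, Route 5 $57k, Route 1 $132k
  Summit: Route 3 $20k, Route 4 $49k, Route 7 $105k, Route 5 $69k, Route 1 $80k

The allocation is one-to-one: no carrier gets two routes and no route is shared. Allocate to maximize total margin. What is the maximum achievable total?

This is a one-to-one assignment (maximum-weight bipartite matching).
Optimal: Juno→Route 3 ($121k), Granite→Route 5 ($92k), Quanta→Route 4 ($119k), Cove→Route 1 ($132k), Summit→Route 7 ($105k) — total 121+92+119+132+105 = $569k.
Column-greedy (each route in turn goes to its best remaining carrier) gives $548k, worse by 21.
Next-best assignment: Juno→Route 1, Granite→Route 3, Quanta→Route 4, Cove→Route 7, Summit→Route 5 = $566k.
Swapping Juno↔Summit (Juno→Route 7 $93k, Summit→Route 3 $20k) loses 113.
Every other assignment is strictly worse.

Maximum total: $569k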